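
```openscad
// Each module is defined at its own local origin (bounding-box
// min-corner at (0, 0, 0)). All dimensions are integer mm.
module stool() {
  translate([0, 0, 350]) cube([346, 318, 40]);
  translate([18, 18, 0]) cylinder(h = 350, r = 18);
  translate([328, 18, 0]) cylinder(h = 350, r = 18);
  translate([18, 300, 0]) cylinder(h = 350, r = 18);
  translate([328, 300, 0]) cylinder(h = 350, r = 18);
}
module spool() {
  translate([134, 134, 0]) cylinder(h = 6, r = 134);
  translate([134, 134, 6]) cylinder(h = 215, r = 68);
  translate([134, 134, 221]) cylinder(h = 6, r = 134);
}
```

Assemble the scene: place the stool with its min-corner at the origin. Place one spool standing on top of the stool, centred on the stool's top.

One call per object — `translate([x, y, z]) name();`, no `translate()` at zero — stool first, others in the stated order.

stool();
translate([39, 25, 390]) spool();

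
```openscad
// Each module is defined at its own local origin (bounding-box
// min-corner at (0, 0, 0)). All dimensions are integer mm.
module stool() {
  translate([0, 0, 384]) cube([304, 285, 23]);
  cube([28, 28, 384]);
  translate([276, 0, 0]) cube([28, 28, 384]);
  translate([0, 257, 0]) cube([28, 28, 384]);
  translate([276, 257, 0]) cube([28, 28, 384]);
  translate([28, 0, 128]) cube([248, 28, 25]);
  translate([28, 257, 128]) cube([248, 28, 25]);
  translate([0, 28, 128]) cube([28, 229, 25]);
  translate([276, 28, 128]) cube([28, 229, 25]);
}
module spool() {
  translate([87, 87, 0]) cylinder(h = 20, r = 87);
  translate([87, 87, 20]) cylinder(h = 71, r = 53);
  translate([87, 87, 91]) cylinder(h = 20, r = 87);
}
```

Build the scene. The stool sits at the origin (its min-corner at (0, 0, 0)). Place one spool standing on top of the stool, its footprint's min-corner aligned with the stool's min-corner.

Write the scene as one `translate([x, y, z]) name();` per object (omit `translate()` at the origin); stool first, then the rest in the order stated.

stool();
translate([0, 0, 407]) spool();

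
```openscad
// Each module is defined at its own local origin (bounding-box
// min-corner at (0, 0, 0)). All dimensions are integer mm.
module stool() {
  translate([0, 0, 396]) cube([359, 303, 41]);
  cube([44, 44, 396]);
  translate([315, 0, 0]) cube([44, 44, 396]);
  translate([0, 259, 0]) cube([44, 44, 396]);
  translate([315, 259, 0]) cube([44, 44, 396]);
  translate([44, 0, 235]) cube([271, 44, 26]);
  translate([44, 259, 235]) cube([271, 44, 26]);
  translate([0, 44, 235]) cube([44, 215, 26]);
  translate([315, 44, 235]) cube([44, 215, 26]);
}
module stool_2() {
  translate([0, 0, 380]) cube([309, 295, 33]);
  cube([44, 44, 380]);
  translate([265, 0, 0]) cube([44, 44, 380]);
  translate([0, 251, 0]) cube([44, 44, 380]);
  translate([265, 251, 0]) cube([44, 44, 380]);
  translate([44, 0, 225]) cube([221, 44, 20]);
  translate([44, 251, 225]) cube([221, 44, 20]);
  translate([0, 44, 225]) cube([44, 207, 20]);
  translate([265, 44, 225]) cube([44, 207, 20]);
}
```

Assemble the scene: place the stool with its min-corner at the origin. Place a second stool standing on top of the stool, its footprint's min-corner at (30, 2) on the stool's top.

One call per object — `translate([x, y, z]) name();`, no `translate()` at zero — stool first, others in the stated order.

stool();
translate([30, 2, 437]) stool_2();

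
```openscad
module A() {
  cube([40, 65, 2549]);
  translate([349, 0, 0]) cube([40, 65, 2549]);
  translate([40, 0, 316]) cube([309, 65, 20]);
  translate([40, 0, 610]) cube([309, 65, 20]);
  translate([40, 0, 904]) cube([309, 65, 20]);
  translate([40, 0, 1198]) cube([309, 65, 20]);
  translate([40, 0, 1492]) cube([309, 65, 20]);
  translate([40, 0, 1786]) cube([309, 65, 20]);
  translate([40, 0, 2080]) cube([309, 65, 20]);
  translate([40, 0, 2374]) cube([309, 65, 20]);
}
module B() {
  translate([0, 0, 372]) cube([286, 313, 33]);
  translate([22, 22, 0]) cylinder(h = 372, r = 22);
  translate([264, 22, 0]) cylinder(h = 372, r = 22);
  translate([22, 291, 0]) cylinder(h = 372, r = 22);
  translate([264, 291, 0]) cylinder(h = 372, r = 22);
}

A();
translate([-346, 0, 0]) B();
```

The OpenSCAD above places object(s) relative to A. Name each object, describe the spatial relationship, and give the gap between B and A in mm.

The stool's nearest face is 60 mm from the ladder's −x face.

A is a ladder. B is a stool. The stool is on the floor beside the ladder on its −x side. The gap between the stool and the ladder is 60 mm.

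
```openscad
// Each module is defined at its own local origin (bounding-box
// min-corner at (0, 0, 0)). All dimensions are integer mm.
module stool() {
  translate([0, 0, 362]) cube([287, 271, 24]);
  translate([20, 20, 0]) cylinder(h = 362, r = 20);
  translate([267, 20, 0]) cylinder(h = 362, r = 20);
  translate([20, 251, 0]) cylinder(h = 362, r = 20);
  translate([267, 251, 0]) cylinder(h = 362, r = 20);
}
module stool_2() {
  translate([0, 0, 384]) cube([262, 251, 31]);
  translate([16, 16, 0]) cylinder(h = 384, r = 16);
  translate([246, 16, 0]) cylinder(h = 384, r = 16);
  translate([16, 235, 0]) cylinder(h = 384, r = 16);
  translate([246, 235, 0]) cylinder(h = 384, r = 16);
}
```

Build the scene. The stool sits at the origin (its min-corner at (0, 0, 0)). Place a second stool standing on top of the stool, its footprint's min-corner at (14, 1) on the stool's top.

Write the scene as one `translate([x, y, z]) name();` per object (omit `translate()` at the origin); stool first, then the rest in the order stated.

stool();
translate([14, 1, 386]) stool_2();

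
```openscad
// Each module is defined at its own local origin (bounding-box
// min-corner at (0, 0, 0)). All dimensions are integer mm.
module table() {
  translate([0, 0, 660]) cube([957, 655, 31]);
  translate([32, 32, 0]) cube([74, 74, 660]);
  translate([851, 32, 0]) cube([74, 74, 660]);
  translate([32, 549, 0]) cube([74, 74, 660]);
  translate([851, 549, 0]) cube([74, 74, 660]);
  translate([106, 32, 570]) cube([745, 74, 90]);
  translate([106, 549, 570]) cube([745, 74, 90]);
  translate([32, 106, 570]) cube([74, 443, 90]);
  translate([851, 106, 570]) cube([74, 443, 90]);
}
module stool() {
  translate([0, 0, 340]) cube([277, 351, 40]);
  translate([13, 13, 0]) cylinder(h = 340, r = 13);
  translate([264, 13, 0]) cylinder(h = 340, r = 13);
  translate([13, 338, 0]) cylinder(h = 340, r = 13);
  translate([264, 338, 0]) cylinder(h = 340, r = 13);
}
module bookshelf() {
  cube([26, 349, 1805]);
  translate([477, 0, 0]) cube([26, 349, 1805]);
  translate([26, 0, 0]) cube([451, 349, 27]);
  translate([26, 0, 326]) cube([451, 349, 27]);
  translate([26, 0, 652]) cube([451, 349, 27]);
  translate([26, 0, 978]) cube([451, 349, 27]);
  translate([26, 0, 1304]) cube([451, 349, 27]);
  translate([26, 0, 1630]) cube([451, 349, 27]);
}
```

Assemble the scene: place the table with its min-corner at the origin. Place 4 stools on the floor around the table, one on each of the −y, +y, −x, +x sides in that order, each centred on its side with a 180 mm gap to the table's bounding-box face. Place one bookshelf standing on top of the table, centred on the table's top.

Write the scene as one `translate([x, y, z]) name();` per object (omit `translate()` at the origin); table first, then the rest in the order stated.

table();
translate([340, -531, 0]) stool();
translate([340, 835, 0]) stool();
translate([-457, 152, 0]) stool();
translate([1137, 152, 0]) stool();
translate([227, 153, 691]) bookshelf();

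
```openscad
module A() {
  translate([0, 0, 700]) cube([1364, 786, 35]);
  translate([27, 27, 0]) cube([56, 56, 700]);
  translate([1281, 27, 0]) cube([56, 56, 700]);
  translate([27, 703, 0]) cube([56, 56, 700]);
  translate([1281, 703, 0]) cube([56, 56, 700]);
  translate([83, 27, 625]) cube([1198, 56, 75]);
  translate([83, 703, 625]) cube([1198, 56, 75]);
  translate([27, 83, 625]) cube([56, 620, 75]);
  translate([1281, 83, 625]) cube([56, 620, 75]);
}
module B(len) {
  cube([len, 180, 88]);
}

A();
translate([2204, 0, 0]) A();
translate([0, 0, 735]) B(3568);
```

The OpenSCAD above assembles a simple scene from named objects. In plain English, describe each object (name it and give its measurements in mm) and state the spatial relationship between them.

A is a table with a 1364×786 mm rectangular top, 35 mm thick, top surface at z = 735 mm, supported by four 56×56 mm square legs, each inset 27 mm from the nearest pair of top edges, running from the floor. Four apron rails, 56 mm thick and 75 mm tall, run between adjacent legs with their top edges flush with the underside of the top and their outer faces flush with the legs' outer faces.

B is a rectangular beam 3568 mm long (x), 180 mm deep (y), 88 mm thick (z).

The beam spans the tops of two tables placed 840 mm apart, resting at z = 735 mm.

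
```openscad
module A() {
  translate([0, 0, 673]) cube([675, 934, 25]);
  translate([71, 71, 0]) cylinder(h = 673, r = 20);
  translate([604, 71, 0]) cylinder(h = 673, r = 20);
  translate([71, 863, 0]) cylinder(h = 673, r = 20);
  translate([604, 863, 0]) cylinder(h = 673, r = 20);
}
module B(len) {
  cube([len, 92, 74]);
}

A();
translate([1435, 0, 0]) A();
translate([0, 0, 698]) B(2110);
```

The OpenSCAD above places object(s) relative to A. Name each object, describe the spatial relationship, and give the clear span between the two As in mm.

Second table starts at x = 1435; first ends at x = 675; clear span = 1435 − 675 = 760 mm.

A is a table. B is a beam. A beam spans the tops of two tables. The clear span between the two tables is 760 mm.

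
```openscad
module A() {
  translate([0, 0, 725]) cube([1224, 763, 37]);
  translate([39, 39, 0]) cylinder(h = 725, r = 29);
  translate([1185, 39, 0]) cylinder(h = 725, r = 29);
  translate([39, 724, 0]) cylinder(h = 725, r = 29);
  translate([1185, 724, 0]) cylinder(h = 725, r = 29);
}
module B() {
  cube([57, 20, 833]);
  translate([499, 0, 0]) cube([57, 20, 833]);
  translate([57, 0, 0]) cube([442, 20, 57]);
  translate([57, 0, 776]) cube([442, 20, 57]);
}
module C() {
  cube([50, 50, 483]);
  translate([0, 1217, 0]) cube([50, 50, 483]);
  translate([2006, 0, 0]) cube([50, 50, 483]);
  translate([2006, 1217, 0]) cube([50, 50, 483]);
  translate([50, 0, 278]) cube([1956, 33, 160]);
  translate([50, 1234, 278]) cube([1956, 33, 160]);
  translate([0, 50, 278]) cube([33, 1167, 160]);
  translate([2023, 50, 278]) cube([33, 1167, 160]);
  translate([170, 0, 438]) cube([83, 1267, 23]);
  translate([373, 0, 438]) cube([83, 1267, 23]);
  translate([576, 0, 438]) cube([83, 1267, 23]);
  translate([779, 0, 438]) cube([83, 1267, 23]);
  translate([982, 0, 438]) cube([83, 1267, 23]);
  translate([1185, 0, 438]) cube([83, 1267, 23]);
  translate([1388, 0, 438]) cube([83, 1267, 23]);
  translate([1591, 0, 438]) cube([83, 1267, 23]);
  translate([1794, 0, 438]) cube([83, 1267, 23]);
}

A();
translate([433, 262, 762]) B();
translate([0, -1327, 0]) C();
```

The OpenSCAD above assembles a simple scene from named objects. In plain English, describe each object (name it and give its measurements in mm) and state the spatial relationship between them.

A is a table: top 1224 mm (x) × 763 mm (y), 37 mm thick, upper face at z = 762 mm, on four round legs of 58 mm diameter, each leg's bounding box inset 10 mm from the nearest pair of top edges, running from z = 0 to the bottom of the top.

B is a rectangular picture frame lying in the x–z plane (depth along y). The opening is 442 mm wide (x) by 719 mm tall (z), surrounded by a border 57 mm wide on all four sides. The frame is 20 mm deep and is made of two full-height vertical stiles with two horizontal rails fitted between them.

C is a bed frame 2056 mm long (x) by 1267 mm wide (y). Four 50×50 mm corner posts, 483 mm tall, at the corners of the footprint. Four rails of 33 mm thickness and 160 mm height run between adjacent posts with their undersides at z = 278 mm, their outer faces flush with the outside of the frame (the two x-running rails run between the posts' inner faces; the two y-running rails run between the posts' inner faces). 9 slats, each 83 mm wide (x) and 23 mm thick, lie across the top of the two x-running rails, running the full 1267 mm width of the frame in y; the slats are evenly spaced along x between the inner faces of the end posts with equal gaps (rounded down to the nearest mm) at the −x end and between each pair — any rounding remainder accumulates at the +x end.

The picture frame is on top of the table. The bed frame is on the floor beside the table on its −y side.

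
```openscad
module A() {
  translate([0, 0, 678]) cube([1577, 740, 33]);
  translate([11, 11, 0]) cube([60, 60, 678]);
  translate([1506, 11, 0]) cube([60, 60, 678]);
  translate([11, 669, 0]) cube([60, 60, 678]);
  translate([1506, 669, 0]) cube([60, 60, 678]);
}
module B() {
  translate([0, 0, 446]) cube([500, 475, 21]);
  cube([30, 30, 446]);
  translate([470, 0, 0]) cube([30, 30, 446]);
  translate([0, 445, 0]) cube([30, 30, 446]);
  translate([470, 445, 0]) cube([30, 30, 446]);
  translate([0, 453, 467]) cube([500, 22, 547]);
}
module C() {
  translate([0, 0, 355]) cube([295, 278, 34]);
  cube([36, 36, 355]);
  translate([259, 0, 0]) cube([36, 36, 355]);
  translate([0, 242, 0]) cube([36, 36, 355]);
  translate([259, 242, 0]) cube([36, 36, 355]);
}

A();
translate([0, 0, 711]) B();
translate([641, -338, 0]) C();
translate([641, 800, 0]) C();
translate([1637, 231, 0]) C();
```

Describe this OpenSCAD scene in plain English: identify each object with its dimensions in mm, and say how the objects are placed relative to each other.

A is a table with a 1577×740 mm rectangular top, 33 mm thick, top surface at z = 711 mm, supported by four 60×60 mm square legs, each inset 11 mm from the nearest pair of top edges, running from the floor.

B is a chair. The seat is a 500×475×21 mm slab with its top at z = 467 mm, on four 30×30 mm corner legs (flush with the seat edges, standing on z = 0). A flat backrest 22 mm thick, 547 mm tall, spans the full seat width and rises from the seat top along its +y edge, rear face flush with the rear of the seat.

C is a four-legged stool. The seat is 295×278 mm, 34 mm thick, top at z = 389 mm. It stands on four square legs, each 36×36 mm in cross-section, from z = 0 to the seat underside, each flush with a corner of the seat.

The chair is on top of the table. Three stools sit around the table at the −y, +y, +x sides.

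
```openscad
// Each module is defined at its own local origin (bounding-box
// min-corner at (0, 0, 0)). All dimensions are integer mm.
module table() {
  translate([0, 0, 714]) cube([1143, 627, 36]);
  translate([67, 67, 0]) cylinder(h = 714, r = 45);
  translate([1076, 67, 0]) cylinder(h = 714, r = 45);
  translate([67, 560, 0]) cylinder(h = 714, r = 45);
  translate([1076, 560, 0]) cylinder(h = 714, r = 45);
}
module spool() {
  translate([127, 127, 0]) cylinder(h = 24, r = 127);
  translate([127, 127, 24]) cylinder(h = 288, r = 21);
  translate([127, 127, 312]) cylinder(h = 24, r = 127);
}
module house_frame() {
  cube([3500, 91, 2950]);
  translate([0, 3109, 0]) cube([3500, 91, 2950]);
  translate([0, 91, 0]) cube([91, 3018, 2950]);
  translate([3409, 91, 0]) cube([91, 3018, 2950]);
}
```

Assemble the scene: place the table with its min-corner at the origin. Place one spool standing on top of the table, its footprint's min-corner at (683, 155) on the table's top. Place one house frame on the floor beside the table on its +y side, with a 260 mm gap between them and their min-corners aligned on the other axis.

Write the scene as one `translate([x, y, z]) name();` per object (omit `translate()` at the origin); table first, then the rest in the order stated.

table();
translate([683, 155, 750]) spool();
translate([0, 887, 0]) house_frame();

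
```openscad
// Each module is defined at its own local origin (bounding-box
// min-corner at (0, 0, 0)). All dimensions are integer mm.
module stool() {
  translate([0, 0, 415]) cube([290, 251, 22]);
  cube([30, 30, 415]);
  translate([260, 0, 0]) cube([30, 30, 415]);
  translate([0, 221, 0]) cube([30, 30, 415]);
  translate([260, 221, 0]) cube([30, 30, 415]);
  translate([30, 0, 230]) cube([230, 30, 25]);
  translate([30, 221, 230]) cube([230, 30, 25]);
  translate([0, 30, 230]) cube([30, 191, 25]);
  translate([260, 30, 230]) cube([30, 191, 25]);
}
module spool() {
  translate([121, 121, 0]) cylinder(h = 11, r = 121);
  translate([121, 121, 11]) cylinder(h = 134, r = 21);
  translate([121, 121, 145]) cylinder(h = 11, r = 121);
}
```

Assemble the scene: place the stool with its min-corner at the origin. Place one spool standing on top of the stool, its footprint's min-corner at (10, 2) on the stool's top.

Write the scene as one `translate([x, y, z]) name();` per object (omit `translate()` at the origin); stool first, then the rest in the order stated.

stool();
translate([10, 2, 437]) spool();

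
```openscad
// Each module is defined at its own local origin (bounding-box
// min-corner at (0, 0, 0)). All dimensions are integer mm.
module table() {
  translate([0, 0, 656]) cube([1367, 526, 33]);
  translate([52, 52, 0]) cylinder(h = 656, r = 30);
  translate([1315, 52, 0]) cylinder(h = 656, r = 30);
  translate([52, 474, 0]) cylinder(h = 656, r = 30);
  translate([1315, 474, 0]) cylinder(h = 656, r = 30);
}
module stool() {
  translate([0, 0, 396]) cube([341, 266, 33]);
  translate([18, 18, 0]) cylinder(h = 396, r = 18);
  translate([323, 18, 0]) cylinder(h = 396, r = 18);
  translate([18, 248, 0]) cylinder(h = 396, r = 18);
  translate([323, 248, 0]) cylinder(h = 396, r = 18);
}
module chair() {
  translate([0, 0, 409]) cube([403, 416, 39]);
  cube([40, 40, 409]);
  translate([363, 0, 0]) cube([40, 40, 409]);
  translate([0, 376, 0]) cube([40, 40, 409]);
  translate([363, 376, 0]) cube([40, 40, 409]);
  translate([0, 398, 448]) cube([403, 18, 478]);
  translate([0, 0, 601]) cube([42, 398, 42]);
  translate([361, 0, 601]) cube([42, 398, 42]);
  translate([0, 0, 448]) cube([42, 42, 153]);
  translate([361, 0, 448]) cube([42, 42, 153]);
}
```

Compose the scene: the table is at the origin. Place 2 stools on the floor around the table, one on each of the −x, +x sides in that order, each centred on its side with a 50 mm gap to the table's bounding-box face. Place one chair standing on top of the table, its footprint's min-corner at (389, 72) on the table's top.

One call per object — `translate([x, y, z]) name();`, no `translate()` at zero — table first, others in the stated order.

table();
translate([-391, 130, 0]) stool();
translate([1417, 130, 0]) stool();
translate([389, 72, 689]) chair();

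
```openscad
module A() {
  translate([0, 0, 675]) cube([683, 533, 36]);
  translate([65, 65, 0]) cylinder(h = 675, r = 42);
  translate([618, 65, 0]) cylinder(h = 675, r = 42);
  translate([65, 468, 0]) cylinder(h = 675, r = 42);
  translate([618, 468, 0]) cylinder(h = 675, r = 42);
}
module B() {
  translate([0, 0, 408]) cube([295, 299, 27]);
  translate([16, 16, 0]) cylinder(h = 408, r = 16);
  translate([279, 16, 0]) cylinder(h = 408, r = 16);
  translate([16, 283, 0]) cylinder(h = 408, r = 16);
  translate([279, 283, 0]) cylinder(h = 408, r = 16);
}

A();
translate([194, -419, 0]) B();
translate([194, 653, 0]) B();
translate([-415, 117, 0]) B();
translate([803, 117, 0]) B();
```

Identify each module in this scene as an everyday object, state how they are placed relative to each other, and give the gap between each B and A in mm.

Each stool's nearest face is 120 mm from the table's bounding box.

A is a table. B is a stool. Four stools sit around the table at the −y, +y, −x, +x sides. The gap between each stool and the table is 120 mm.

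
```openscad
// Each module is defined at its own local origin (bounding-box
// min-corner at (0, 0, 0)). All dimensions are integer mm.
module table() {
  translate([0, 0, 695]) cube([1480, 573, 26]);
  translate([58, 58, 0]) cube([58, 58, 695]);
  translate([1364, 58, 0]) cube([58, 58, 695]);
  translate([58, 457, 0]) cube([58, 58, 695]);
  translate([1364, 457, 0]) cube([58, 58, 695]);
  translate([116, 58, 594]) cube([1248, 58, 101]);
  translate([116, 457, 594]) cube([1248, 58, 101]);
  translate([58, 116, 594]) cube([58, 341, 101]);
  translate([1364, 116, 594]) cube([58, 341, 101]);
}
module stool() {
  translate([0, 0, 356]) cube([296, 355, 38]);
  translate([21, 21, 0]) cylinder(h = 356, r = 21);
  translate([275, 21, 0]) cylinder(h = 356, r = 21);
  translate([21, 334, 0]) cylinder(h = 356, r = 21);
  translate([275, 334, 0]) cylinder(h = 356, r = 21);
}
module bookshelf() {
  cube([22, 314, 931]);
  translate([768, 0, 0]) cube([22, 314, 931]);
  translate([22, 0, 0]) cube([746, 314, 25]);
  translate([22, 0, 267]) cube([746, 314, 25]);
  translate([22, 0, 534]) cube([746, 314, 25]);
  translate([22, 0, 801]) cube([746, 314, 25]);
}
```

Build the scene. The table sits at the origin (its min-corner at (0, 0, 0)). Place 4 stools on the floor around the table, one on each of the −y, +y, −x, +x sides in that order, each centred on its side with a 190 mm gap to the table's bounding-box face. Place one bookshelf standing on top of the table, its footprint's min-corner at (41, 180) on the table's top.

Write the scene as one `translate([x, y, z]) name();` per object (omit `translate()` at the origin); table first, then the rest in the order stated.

table();
translate([592, -545, 0]) stool();
translate([592, 763, 0]) stool();
translate([-486, 109, 0]) stool();
translate([1670, 109, 0]) stool();
translate([41, 180, 721]) bookshelf();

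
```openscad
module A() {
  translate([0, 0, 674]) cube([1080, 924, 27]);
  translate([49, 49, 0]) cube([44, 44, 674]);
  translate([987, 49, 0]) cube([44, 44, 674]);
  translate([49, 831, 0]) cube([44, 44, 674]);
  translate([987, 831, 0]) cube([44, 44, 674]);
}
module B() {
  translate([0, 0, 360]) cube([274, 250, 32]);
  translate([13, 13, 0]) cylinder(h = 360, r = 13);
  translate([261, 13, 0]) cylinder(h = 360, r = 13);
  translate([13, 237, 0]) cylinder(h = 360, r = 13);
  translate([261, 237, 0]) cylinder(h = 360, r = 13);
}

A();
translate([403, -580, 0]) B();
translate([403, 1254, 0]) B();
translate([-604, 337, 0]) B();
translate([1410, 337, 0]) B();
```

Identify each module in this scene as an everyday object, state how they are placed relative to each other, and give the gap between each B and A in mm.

A is a table. B is a stool. Four stools sit around the table at the −y, +y, −x, +x sides. The gap between each stool and the table is 330 mm.

Each stool's nearest face is 330 mm from the table's bounding box.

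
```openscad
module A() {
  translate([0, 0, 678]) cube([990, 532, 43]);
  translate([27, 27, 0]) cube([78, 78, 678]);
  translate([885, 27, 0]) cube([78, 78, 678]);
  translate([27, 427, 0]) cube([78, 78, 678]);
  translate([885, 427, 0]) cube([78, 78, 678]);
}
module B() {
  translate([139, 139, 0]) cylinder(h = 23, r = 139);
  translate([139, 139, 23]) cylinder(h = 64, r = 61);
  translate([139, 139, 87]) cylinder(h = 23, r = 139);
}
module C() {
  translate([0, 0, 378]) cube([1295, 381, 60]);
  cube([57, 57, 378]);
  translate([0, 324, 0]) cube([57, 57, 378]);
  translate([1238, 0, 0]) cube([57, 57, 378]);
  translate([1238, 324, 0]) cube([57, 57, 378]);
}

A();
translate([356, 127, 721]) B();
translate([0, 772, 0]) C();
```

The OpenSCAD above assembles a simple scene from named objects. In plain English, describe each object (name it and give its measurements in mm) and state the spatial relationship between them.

A is a table with a 990×532 mm rectangular top, 43 mm thick, top surface at z = 721 mm, supported by four 78×78 mm square legs, each inset 27 mm from the nearest pair of top edges, running from the floor.

B is a spool: two coaxial disc flanges of radius 139 mm and thickness 23 mm, joined by a core cylinder of radius 61 mm and height 64 mm. The lower flange rests on z = 0 and the three cylinders share a vertical axis.

C is a bench: a 1295×381 mm seat slab, 60 mm thick, top at z = 438 mm, on four 57×57 mm square legs flush with the seat corners and standing on z = 0.

The spool is on top of the table, centred. The bench is on the floor beside the table on its +y side.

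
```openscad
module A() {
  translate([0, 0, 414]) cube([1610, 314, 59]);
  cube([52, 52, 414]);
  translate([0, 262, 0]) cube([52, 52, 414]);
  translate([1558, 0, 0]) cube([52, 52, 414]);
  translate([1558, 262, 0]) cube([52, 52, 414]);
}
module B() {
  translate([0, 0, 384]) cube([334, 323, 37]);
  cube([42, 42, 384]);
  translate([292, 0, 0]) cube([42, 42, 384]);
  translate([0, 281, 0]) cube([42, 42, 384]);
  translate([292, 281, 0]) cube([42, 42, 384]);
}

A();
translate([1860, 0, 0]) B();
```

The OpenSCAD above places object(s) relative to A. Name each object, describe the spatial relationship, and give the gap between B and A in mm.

The stool's nearest face is 250 mm from the bench's +x face.

A is a bench. B is a stool. The stool is on the floor beside the bench on its +x side. The gap between the stool and the bench is 250 mm.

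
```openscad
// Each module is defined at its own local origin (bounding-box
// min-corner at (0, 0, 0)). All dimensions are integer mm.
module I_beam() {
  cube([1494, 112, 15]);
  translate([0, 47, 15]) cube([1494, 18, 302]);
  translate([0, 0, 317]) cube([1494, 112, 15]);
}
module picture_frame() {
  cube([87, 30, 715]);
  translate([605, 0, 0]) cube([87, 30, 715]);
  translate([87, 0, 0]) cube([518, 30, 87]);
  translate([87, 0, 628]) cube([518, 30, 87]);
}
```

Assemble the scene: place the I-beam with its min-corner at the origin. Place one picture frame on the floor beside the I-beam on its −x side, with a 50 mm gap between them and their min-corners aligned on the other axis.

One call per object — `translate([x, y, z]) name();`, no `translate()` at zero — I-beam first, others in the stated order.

I_beam();
translate([-742, 0, 0]) picture_frame();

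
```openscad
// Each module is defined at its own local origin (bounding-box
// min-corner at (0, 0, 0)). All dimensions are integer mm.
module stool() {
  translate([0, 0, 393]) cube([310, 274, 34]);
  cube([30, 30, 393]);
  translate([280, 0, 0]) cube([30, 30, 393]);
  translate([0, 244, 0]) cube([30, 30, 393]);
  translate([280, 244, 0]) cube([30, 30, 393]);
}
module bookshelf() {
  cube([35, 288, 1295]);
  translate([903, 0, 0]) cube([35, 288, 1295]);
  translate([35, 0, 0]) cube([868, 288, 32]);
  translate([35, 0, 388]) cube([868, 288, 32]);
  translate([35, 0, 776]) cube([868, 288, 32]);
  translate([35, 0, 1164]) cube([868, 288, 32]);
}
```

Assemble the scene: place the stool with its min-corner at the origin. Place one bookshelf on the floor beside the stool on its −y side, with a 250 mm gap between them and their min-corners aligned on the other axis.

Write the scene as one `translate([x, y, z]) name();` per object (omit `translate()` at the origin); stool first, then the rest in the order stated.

stool();
translate([0, -538, 0]) bookshelf();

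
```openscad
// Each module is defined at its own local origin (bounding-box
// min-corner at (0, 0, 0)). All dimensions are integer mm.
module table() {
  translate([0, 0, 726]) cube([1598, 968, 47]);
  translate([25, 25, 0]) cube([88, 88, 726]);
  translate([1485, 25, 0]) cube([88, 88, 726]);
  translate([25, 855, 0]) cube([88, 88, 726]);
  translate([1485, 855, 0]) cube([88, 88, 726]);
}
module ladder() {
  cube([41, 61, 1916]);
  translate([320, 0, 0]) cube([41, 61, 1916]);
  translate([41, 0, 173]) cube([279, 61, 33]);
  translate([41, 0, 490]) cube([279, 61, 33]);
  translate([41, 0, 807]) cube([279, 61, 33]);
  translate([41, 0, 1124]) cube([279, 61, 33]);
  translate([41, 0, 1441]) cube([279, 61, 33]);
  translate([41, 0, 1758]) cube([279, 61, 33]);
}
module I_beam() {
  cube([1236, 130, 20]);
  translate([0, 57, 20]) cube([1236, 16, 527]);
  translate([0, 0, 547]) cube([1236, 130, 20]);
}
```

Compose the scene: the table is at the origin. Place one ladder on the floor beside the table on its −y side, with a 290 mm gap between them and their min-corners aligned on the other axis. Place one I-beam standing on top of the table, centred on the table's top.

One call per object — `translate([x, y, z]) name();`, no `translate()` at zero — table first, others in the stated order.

table();
translate([0, -351, 0]) ladder();
translate([181, 419, 773]) I_beam();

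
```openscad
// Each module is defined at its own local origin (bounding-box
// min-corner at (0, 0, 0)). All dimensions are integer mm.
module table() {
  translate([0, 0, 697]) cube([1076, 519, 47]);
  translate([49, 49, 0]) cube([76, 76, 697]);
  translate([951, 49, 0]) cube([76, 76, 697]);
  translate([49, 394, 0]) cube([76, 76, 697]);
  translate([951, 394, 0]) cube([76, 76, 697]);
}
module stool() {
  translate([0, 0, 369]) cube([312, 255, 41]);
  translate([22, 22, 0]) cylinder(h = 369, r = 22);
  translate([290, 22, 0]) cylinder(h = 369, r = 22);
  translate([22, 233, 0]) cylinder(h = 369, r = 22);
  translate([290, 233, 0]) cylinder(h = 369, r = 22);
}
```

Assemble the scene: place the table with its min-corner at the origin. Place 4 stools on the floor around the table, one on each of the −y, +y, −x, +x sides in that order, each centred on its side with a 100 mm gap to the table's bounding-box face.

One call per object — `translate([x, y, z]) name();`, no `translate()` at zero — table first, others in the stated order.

table();
translate([382, -355, 0]) stool();
translate([382, 619, 0]) stool();
translate([-412, 132, 0]) stool();
translate([1176, 132, 0]) stool();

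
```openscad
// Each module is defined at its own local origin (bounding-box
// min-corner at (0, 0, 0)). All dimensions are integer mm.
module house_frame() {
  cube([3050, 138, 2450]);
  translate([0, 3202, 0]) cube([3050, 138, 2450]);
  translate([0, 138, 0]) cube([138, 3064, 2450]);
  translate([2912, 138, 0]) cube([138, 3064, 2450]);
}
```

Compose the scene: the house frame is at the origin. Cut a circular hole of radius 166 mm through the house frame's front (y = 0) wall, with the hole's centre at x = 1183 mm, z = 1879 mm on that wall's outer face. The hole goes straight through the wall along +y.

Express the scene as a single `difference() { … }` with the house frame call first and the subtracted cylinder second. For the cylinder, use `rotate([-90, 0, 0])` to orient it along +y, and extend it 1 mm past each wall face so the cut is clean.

difference() {
  house_frame();
  translate([1183, -1, 1879]) rotate([-90, 0, 0]) cylinder(h = 140, r = 166);
}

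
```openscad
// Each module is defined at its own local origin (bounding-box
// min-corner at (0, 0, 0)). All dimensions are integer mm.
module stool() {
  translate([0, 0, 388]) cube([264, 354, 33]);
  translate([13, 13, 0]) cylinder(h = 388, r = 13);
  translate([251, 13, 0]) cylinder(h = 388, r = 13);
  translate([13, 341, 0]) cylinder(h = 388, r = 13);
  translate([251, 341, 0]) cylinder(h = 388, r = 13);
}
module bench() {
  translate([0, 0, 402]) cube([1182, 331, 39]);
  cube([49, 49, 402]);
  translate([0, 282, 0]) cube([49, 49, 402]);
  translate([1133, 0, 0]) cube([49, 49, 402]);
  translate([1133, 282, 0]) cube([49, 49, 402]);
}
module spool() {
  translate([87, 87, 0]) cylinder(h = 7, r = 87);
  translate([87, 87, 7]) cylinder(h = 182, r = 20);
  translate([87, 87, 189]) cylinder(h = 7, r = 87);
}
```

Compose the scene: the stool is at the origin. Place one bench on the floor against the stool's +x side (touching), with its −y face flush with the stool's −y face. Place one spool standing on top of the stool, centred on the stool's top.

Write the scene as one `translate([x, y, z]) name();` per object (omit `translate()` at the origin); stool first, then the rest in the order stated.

stool();
translate([264, 0, 0]) bench();
translate([45, 90, 421]) spool();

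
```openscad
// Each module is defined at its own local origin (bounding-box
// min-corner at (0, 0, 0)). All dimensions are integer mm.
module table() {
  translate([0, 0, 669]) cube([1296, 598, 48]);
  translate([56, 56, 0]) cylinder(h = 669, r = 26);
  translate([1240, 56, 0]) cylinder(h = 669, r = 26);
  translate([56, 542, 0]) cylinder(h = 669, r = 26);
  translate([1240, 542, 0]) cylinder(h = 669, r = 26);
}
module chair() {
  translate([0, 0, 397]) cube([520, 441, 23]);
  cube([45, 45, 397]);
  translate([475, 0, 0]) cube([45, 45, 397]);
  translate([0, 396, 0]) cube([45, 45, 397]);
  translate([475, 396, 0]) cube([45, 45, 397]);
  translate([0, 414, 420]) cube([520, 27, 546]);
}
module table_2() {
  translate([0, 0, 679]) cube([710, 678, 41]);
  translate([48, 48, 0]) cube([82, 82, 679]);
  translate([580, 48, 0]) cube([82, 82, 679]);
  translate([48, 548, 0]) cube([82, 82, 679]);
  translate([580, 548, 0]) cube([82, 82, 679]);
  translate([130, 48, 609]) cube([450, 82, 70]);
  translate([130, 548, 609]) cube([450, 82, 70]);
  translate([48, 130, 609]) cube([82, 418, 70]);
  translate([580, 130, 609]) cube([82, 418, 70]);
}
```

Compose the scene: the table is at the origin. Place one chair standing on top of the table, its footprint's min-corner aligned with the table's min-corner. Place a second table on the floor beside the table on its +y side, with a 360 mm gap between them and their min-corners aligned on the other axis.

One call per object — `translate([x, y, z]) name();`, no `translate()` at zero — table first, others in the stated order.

table();
translate([0, 0, 717]) chair();
translate([0, 958, 0]) table_2();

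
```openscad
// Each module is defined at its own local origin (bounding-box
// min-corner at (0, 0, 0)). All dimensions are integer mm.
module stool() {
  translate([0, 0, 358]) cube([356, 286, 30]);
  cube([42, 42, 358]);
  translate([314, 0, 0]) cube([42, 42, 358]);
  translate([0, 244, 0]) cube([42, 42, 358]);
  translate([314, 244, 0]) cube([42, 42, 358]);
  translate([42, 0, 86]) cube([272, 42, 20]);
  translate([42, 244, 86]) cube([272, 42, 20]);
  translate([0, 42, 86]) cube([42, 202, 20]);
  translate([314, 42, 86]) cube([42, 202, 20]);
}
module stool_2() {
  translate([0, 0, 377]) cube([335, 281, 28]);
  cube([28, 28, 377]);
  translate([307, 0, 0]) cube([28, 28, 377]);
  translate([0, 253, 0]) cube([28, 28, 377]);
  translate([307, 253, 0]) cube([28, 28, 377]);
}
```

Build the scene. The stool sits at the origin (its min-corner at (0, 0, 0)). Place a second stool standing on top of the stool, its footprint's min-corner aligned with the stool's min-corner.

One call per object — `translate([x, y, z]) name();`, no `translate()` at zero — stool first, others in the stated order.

stool();
translate([0, 0, 388]) stool_2();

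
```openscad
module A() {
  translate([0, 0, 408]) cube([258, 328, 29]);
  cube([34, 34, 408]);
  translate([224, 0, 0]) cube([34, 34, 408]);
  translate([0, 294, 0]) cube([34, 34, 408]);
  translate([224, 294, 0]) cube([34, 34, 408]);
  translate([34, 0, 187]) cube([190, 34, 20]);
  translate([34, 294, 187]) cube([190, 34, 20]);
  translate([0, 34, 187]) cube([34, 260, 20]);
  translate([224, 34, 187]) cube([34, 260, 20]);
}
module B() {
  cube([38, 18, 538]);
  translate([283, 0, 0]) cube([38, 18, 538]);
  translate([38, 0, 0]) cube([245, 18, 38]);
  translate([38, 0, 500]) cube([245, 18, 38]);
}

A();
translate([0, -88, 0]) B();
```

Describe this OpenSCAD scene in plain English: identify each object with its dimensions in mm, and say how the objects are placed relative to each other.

A is a four-legged stool. The seat is 258×328 mm, 29 mm thick, top at z = 437 mm. It stands on four square legs, each 34×34 mm in cross-section, from z = 0 to the seat underside, each flush with a corner of the seat. Four stretchers, 34 mm wide and 20 mm tall, connect adjacent legs with their undersides at z = 187 mm, each running between the inner faces of the legs it joins and aligned with the legs' outer faces on the other axis.

B is a picture frame with a 245×462 mm rectangular opening (x by z) and a uniform 38 mm border on every side. Frame depth is 18 mm along y. It is built from two vertical stiles running the full outside height and two horizontal rails spanning the gap between the stiles.

The picture frame is on the floor beside the stool on its −y side.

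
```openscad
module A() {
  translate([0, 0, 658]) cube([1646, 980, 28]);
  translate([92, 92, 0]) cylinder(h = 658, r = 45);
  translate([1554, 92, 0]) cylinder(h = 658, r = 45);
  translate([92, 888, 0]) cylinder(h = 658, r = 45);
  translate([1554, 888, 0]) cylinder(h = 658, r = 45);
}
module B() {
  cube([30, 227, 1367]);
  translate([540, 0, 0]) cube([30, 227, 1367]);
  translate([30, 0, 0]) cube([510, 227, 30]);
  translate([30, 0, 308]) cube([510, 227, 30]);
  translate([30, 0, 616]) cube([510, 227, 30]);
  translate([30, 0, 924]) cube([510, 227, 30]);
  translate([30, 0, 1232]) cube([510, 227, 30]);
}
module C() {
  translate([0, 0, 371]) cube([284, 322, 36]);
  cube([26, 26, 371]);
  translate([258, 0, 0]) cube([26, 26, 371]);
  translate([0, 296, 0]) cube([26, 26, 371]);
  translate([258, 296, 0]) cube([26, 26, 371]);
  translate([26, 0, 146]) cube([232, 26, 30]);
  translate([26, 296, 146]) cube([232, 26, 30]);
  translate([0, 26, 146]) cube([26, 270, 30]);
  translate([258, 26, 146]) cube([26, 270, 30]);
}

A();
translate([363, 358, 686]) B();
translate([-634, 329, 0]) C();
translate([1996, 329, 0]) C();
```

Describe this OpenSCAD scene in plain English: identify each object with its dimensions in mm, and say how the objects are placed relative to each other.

A is a table: top 1646 mm (x) × 980 mm (y), 28 mm thick, upper face at z = 686 mm, on four round legs of 90 mm diameter, each leg's bounding box inset 47 mm from the nearest pair of top edges, running from z = 0 to the bottom of the top.

B is a bookshelf 570 mm wide overall, 227 mm deep and 1367 mm tall. The two sides are 30 mm thick vertical panels. 5 horizontal shelves of 30 mm thickness span between the inner faces of the sides; the lowest shelf sits on the floor and shelves are stacked with a clear vertical gap of 278 mm between each pair.

C is a four-legged stool. The seat is a 284×322×36 mm slab whose top surface is at z = 407 mm; four square legs, each 26×26 mm in cross-section, run from the floor (z = 0) to the underside of the seat, each flush with a corner of the seat. Four stretchers, 26 mm wide and 30 mm tall, connect adjacent legs with their undersides at z = 146 mm, each running between the inner faces of the legs it joins and aligned with the legs' outer faces on the other axis.

The bookshelf is on top of the table. Two stools sit around the table at the −x, +x sides.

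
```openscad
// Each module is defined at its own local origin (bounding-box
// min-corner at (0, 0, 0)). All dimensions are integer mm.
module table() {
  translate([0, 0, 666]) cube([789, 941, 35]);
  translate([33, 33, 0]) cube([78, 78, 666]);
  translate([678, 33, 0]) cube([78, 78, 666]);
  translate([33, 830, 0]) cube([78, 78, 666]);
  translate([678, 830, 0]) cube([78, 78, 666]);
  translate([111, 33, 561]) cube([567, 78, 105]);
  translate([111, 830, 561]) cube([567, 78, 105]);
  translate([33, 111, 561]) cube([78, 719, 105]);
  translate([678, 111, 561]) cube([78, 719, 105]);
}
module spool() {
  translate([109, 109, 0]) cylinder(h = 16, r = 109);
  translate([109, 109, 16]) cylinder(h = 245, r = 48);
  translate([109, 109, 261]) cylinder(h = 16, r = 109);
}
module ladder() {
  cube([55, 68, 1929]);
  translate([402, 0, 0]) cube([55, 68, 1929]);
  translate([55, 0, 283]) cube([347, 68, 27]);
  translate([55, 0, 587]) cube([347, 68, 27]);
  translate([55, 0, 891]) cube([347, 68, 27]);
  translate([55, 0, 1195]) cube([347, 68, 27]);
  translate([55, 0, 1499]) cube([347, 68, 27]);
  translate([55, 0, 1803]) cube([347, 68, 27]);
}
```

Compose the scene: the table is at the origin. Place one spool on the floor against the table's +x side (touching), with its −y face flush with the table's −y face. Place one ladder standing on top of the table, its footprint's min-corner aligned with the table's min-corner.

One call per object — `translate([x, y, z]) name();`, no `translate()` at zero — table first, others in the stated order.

table();
translate([789, 0, 0]) spool();
translate([0, 0, 701]) ladder();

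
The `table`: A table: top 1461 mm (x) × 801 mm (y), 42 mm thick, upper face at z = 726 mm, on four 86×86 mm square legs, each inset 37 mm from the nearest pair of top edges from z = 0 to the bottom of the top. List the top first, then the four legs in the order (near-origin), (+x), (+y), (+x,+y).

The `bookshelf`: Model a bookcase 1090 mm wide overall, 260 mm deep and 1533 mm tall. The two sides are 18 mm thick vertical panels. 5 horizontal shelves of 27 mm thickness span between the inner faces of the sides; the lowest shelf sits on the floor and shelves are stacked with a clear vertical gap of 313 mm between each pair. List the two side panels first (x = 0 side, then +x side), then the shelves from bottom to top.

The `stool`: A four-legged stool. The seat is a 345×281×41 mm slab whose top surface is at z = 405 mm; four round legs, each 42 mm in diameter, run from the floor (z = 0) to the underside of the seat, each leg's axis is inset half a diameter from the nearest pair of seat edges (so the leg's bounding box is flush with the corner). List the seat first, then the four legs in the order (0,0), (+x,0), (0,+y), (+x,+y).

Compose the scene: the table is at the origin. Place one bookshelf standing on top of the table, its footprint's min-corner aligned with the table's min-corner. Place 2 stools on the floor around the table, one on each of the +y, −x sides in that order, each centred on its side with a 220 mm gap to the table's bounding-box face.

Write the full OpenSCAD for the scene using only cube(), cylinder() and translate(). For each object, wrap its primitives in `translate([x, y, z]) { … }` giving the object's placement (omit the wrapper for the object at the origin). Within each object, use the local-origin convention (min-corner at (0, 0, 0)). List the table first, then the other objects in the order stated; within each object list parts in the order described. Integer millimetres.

translate([0, 0, 684]) cube([1461, 801, 42]);
translate([37, 37, 0]) cube([86, 86, 684]);
translate([1338, 37, 0]) cube([86, 86, 684]);
translate([37, 678, 0]) cube([86, 86, 684]);
translate([1338, 678, 0]) cube([86, 86, 684]);
translate([0, 0, 726]) {
  cube([18, 260, 1533]);
  translate([1072, 0, 0]) cube([18, 260, 1533]);
  translate([18, 0, 0]) cube([1054, 260, 27]);
  translate([18, 0, 340]) cube([1054, 260, 27]);
  translate([18, 0, 680]) cube([1054, 260, 27]);
  translate([18, 0, 1020]) cube([1054, 260, 27]);
  translate([18, 0, 1360]) cube([1054, 260, 27]);
}
translate([558, 1021, 0]) {
  translate([0, 0, 364]) cube([345, 281, 41]);
  translate([21, 21, 0]) cylinder(h = 364, r = 21);
  translate([324, 21, 0]) cylinder(h = 364, r = 21);
  translate([21, 260, 0]) cylinder(h = 364, r = 21);
  translate([324, 260, 0]) cylinder(h = 364, r = 21);
}
translate([-565, 260, 0]) {
  translate([0, 0, 364]) cube([345, 281, 41]);
  translate([21, 21, 0]) cylinder(h = 364, r = 21);
  translate([324, 21, 0]) cylinder(h = 364, r = 21);
  translate([21, 260, 0]) cylinder(h = 364, r = 21);
  translate([324, 260, 0]) cylinder(h = 364, r = 21);
}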